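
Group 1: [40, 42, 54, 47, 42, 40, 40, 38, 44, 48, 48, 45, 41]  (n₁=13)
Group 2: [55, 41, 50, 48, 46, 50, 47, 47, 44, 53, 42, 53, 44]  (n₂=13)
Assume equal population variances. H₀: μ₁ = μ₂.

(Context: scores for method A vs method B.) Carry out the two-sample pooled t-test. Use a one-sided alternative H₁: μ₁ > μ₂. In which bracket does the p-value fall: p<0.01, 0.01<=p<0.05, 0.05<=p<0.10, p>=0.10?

p-value bracket: p>=0.10

x̄₁=43.769, s₁=4.494, n₁=13
x̄₂=47.692, s₂=4.366, n₂=13
s_p² = [12·4.494² + 12·4.366²]/24 = 19.6282
SE = √(s_p²·(1/13+1/13)) = 1.7377
t = (43.769−47.692)/1.7377 = -2.2576
df = 24
p-value (one-sided, H₁ greater) = 0.98333
→ bracket: p>=0.10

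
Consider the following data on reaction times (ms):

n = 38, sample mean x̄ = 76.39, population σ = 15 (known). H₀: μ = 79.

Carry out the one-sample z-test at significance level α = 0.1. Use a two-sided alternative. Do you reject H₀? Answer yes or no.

SE = σ/√n = 15/√38 = 2.4333
z = (x̄−μ₀)/SE = (76.39−79)/2.4333 = -1.0726
p-value (two-sided) = 0.28345
At α=0.1: p ≥ α → fail to reject H₀

reject H₀: no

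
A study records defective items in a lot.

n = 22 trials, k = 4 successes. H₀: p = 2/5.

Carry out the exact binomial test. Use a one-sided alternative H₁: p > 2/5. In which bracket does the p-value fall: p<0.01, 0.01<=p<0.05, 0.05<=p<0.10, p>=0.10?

Exact binomial: n=22, k=4, p₀=2/5=0.4000
P(X≥4) from Σ C(n,i)·p₀^i·(1−p₀)^(n−i)
p-value (one-sided, H₁ greater) = 0.99244
→ bracket: p>=0.10

p-value bracket: p>=0.10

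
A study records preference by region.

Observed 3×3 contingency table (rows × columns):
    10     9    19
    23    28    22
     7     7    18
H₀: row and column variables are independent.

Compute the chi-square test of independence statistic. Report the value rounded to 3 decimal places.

test statistic = 8.232

Row totals [38, 73, 32], col totals [40, 44, 59], n=143
χ² = (10−10.63)²/10.63 + (9−11.69)²/11.69 + (19−15.68)²/15.68 + (23−20.42)²/20.42 + (28−22.46)²/22.46 + (22−30.12)²/30.12 + (7−8.95)²/8.95 + (7−9.85)²/9.85 + (18−13.20)²/13.20 = 8.2323
df = 4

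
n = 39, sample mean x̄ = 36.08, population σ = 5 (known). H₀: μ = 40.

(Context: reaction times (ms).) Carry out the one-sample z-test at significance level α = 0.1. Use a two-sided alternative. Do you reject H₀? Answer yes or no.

reject H₀: yes

SE = σ/√n = 5/√39 = 0.8006
z = (x̄−μ₀)/SE = (36.08−40)/0.8006 = -4.8961
p-value (two-sided) = 0.00000
At α=0.1: p < α → reject H₀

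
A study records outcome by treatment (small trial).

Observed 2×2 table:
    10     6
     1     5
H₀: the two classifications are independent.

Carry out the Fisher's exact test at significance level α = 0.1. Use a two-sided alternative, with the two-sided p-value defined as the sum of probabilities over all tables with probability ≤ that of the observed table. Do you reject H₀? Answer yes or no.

Margins: r₁=16, r₂=6, c₁=11, c₂=11, n=22
p_obs = C(16,10)·C(6,1)/C(22,11); sum pmf over tables with pmf ≤ p_obs
p-value (two-sided) = 0.14861
At α=0.1: p ≥ α → fail to reject H₀

reject H₀: no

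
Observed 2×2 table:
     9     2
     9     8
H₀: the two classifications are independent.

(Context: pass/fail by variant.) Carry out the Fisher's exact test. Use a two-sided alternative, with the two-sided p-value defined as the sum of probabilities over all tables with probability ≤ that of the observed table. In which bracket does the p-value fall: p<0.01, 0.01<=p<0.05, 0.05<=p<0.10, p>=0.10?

p-value bracket: p>=0.10

Margins: r₁=11, r₂=17, c₁=18, c₂=10, n=28
p_obs = C(11,9)·C(17,9)/C(28,18); sum pmf over tables with pmf ≤ p_obs
p-value (two-sided) = 0.22641
→ bracket: p>=0.10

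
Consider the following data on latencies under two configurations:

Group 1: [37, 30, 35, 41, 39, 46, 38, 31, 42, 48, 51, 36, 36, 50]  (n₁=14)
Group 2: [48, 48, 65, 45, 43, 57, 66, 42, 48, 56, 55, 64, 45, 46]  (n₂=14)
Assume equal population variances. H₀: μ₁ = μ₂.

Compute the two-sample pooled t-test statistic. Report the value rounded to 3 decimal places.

x̄₁=40.000, s₁=6.668, n₁=14
x̄₂=52.000, s₂=8.422, n₂=14
s_p² = [13·6.668² + 13·8.422²]/26 = 57.6923
SE = √(s_p²·(1/14+1/14)) = 2.8708
t = (40.000−52.000)/2.8708 = -4.1800
df = 26

test statistic = -4.180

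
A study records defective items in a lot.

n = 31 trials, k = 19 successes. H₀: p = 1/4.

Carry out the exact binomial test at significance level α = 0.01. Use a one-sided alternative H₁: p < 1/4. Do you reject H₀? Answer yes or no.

Exact binomial: n=31, k=19, p₀=1/4=0.2500
P(X≤19) from Σ C(n,i)·p₀^i·(1−p₀)^(n−i)
p-value (one-sided, H₁ less) = 1.00000
At α=0.01: p ≥ α → fail to reject H₀

reject H₀: no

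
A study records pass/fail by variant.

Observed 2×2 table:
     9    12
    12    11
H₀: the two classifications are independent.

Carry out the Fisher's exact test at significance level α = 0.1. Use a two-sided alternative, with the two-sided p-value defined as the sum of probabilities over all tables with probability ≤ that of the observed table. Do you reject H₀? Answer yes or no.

Margins: r₁=21, r₂=23, c₁=21, c₂=23, n=44
p_obs = C(21,9)·C(23,12)/C(44,21); sum pmf over tables with pmf ≤ p_obs
p-value (two-sided) = 0.56254
At α=0.1: p ≥ α → fail to reject H₀

reject H₀: no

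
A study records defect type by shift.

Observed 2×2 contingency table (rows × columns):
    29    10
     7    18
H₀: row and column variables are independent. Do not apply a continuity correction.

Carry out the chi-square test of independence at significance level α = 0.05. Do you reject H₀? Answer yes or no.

Row totals [39, 25], col totals [36, 28], n=64
χ² = (29−21.94)²/21.94 + (10−17.06)²/17.06 + (7−14.06)²/14.06 + (18−10.94)²/10.94 = 13.3043
df = 1
p-value (upper-tail) = 0.00026
At α=0.05: p < α → reject H₀

reject H₀: yes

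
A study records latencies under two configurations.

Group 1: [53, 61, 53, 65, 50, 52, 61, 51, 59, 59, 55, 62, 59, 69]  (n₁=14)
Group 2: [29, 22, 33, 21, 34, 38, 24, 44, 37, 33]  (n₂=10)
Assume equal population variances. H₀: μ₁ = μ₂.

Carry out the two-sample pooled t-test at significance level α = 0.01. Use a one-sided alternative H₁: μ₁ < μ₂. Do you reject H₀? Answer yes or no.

reject H₀: no

x̄₁=57.786, s₁=5.646, n₁=14
x̄₂=31.500, s₂=7.472, n₂=10
s_p² = [13·5.646² + 9·7.472²]/22 = 41.6753
SE = √(s_p²·(1/14+1/10)) = 2.6729
t = (57.786−31.500)/2.6729 = 9.8342
df = 22
p-value (one-sided, H₁ less) = 1.00000
At α=0.01: p ≥ α → fail to reject H₀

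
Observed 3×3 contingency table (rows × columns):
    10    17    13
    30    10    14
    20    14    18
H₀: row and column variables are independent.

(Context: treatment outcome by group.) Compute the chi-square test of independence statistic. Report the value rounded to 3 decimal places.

test statistic = 10.801

Row totals [40, 54, 52], col totals [60, 41, 45], n=146
χ² = (10−16.44)²/16.44 + (17−11.23)²/11.23 + (13−12.33)²/12.33 + (30−22.19)²/22.19 + (10−15.16)²/15.16 + (14−16.64)²/16.64 + (20−21.37)²/21.37 + (14−14.60)²/14.60 + (18−16.03)²/16.03 = 10.8007
df = 4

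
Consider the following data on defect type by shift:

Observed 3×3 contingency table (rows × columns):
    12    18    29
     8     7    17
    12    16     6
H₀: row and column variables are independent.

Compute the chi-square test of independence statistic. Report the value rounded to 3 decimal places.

test statistic = 11.777

Row totals [59, 32, 34], col totals [32, 41, 52], n=125
χ² = (12−15.10)²/15.10 + (18−19.35)²/19.35 + (29−24.54)²/24.54 + (8−8.19)²/8.19 + (7−10.50)²/10.50 + (17−13.31)²/13.31 + (12−8.70)²/8.70 + (16−11.15)²/11.15 + (6−14.14)²/14.14 = 11.7769
df = 4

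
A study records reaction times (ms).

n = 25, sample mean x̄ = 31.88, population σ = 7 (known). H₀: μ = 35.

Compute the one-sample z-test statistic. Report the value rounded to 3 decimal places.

SE = σ/√n = 7/√25 = 1.4000
z = (x̄−μ₀)/SE = (31.88−35)/1.4000 = -2.2286

test statistic = -2.229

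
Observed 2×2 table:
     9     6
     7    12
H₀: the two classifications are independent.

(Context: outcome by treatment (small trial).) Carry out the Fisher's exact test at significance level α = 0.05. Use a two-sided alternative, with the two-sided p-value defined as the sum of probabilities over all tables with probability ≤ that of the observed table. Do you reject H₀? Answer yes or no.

reject H₀: no

Margins: r₁=15, r₂=19, c₁=16, c₂=18, n=34
p_obs = C(15,9)·C(19,7)/C(34,16); sum pmf over tables with pmf ≤ p_obs
p-value (two-sided) = 0.29982
At α=0.05: p ≥ α → fail to reject H₀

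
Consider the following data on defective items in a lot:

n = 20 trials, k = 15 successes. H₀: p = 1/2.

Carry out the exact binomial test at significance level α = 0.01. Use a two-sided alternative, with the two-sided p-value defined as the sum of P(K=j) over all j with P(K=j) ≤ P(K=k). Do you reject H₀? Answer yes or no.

reject H₀: no

Exact binomial: n=20, k=15, p₀=1/2=0.5000
P(X=j) = C(n,j)·p₀^j·(1−p₀)^(n−j); p = Σ P(X=j) over j with P(X=j) ≤ P(X=15)
p-value (two-sided) = 0.04139
At α=0.01: p ≥ α → fail to reject H₀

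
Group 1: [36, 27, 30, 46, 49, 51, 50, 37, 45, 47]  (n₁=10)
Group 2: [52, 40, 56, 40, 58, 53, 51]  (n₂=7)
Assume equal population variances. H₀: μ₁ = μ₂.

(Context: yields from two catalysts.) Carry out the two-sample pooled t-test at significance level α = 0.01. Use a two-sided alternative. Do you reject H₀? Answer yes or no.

reject H₀: no

x̄₁=41.800, s₁=8.651, n₁=10
x̄₂=50.000, s₂=7.234, n₂=7
s_p² = [9·8.651² + 6·7.234²]/15 = 65.8400
SE = √(s_p²·(1/10+1/7)) = 3.9987
t = (41.800−50.000)/3.9987 = -2.0507
df = 15
p-value (two-sided) = 0.05820
At α=0.01: p ≥ α → fail to reject H₀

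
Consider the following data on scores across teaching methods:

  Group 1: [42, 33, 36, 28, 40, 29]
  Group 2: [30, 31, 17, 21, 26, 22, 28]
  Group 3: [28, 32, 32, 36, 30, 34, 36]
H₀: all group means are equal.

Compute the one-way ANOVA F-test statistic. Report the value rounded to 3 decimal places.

test statistic = 7.798

Group means [34.67, 25.00, 32.57], grand mean 30.550
SSB = Σnᵢ(x̄ᵢ−x̄)² = 345.902; SSW = ΣΣ(x−x̄ᵢ)² = 377.048
MSB = 345.902/2 = 172.9512; MSW = 377.048/17 = 22.1793
F = MSB/MSW = 7.7979
df = (2, 17)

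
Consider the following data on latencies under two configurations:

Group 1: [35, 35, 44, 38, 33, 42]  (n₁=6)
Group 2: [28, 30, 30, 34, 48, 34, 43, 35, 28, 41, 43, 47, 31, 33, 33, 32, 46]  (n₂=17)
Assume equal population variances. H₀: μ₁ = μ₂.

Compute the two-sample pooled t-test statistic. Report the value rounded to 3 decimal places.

test statistic = 0.529

x̄₁=37.833, s₁=4.355, n₁=6
x̄₂=36.235, s₂=6.870, n₂=17
s_p² = [5·4.355² + 16·6.870²]/21 = 40.4711
SE = √(s_p²·(1/6+1/17)) = 3.0209
t = (37.833−36.235)/3.0209 = 0.5290
df = 21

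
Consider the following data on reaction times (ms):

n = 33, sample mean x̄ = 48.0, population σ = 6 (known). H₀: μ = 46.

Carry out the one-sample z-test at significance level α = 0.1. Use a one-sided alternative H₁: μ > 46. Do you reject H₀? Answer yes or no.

reject H₀: yes

SE = σ/√n = 6/√33 = 1.0445
z = (x̄−μ₀)/SE = (48.0−46)/1.0445 = 1.9149
p-value (one-sided, H₁ greater) = 0.02776
At α=0.1: p < α → reject H₀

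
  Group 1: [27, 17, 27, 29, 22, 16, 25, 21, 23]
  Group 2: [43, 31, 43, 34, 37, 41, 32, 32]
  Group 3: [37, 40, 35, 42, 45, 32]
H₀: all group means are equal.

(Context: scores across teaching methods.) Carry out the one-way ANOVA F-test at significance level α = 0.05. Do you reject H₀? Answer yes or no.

Group means [23.00, 36.62, 38.50], grand mean 31.783
SSB = Σnᵢ(x̄ᵢ−x̄)² = 1152.538; SSW = ΣΣ(x−x̄ᵢ)² = 457.375
MSB = 1152.538/2 = 576.2690; MSW = 457.375/20 = 22.8687
F = MSB/MSW = 25.1990
df = (2, 20)
p-value (upper-tail) = 0.00000
At α=0.05: p < α → reject H₀

reject H₀: yes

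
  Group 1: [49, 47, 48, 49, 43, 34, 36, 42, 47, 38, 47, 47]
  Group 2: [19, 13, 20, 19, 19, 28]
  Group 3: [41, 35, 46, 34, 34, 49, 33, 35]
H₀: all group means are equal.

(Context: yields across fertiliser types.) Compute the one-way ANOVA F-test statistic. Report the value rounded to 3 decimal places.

test statistic = 39.793

Group means [43.92, 19.67, 38.38], grand mean 36.615
SSB = Σnᵢ(x̄ᵢ−x̄)² = 2388.029; SSW = ΣΣ(x−x̄ᵢ)² = 690.125
MSB = 2388.029/2 = 1194.0144; MSW = 690.125/23 = 30.0054
F = MSB/MSW = 39.7933
df = (2, 23)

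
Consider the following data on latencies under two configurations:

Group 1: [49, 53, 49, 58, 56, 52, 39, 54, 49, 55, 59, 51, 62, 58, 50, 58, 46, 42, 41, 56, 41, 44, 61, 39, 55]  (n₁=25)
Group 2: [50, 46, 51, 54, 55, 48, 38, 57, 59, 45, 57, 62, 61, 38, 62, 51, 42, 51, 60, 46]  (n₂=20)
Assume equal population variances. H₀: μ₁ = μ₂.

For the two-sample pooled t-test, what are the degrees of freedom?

df = n₁ + n₂ − 2 = 25 + 20 − 2 = 43

degrees of freedom = 43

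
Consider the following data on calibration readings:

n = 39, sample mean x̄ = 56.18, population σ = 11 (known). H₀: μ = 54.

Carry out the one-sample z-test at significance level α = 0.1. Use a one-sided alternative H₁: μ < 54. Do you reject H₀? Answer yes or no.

reject H₀: no

SE = σ/√n = 11/√39 = 1.7614
z = (x̄−μ₀)/SE = (56.18−54)/1.7614 = 1.2376
p-value (one-sided, H₁ less) = 0.89208
At α=0.1: p ≥ α → fail to reject H₀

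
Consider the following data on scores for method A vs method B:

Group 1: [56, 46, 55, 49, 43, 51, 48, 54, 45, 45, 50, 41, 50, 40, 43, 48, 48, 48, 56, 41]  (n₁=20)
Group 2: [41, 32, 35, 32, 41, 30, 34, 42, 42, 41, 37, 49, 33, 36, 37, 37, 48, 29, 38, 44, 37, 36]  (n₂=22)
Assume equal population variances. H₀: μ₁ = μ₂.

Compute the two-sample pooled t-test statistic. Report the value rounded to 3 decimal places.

test statistic = 6.341

x̄₁=47.850, s₁=4.945, n₁=20
x̄₂=37.773, s₂=5.318, n₂=22
s_p² = [19·4.945² + 21·5.318²]/40 = 26.4603
SE = √(s_p²·(1/20+1/22)) = 1.5893
t = (47.850−37.773)/1.5893 = 6.3408
df = 40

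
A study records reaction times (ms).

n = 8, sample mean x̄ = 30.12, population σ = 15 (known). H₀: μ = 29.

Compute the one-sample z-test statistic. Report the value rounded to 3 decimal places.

SE = σ/√n = 15/√8 = 5.3033
z = (x̄−μ₀)/SE = (30.12−29)/5.3033 = 0.2112

test statistic = 0.211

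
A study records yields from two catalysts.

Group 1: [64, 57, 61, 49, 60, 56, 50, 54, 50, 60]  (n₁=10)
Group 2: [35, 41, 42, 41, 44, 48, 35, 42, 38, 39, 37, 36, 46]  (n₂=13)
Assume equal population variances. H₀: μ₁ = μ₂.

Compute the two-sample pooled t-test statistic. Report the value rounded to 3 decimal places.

x̄₁=56.100, s₁=5.238, n₁=10
x̄₂=40.308, s₂=4.131, n₂=13
s_p² = [9·5.238² + 12·4.131²]/21 = 21.5081
SE = √(s_p²·(1/10+1/13)) = 1.9507
t = (56.100−40.308)/1.9507 = 8.0957
df = 21

test statistic = 8.096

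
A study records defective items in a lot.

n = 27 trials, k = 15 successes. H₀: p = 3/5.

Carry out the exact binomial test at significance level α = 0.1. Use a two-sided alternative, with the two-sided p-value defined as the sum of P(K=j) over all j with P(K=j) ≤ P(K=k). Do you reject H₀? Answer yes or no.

reject H₀: no

Exact binomial: n=27, k=15, p₀=3/5=0.6000
P(X=j) = C(n,j)·p₀^j·(1−p₀)^(n−j); p = Σ P(X=j) over j with P(X=j) ≤ P(X=15)
p-value (two-sided) = 0.69599
At α=0.1: p ≥ α → fail to reject H₀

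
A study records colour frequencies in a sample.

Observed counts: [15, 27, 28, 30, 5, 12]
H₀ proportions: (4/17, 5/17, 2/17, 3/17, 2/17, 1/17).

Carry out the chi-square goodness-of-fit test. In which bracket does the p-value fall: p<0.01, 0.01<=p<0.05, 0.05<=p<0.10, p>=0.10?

p-value bracket: p<0.01

n = 117; E_i = n·p_i = [27.53, 34.41, 13.76, 20.65, 13.76, 6.88]
χ² = (15−27.53)²/27.53 + (27−34.41)²/34.41 + (28−13.76)²/13.76 + (30−20.65)²/20.65 + (5−13.76)²/13.76 + (12−6.88)²/6.88 = 35.6440
df = 5
p-value (upper-tail) = 0.00000
→ bracket: p<0.01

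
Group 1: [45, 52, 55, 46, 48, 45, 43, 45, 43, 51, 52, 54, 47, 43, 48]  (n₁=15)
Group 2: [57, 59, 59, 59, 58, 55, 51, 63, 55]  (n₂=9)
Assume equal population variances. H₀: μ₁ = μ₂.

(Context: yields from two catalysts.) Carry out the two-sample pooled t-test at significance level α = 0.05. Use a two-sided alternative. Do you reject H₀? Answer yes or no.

reject H₀: yes

x̄₁=47.800, s₁=4.074, n₁=15
x̄₂=57.333, s₂=3.391, n₂=9
s_p² = [14·4.074² + 8·3.391²]/22 = 14.7455
SE = √(s_p²·(1/15+1/9)) = 1.6191
t = (47.800−57.333)/1.6191 = -5.8881
df = 22
p-value (two-sided) = 0.00001
At α=0.05: p < α → reject H₀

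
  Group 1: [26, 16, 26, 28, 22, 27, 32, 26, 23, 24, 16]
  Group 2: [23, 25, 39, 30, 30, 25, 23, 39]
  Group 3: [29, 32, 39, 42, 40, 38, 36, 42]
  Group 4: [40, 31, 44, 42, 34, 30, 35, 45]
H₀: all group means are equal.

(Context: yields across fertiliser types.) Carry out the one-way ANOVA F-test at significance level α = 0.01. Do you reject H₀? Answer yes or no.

reject H₀: yes

Group means [24.18, 29.25, 37.25, 37.62], grand mean 31.400
SSB = Σnᵢ(x̄ᵢ−x̄)² = 1193.889; SSW = ΣΣ(x−x̄ᵢ)² = 934.511
MSB = 1193.889/3 = 397.9629; MSW = 934.511/31 = 30.1455
F = MSB/MSW = 13.2014
df = (3, 31)
p-value (upper-tail) = 0.00001
At α=0.01: p < α → reject H₀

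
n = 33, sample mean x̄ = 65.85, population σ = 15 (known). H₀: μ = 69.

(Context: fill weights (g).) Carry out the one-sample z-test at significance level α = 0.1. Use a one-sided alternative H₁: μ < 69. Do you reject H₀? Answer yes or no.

SE = σ/√n = 15/√33 = 2.6112
z = (x̄−μ₀)/SE = (65.85−69)/2.6112 = -1.2064
p-value (one-sided, H₁ less) = 0.11384
At α=0.1: p ≥ α → fail to reject H₀

reject H₀: no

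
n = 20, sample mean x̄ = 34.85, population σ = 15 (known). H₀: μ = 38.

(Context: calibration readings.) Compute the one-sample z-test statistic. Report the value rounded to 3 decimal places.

SE = σ/√n = 15/√20 = 3.3541
z = (x̄−μ₀)/SE = (34.85−38)/3.3541 = -0.9391

test statistic = -0.939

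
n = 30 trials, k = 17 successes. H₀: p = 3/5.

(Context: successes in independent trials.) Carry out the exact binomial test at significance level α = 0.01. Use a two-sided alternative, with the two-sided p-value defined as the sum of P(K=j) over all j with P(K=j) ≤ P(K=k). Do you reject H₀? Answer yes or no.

reject H₀: no

Exact binomial: n=30, k=17, p₀=3/5=0.6000
P(X=j) = C(n,j)·p₀^j·(1−p₀)^(n−j); p = Σ P(X=j) over j with P(X=j) ≤ P(X=17)
p-value (two-sided) = 0.71301
At α=0.01: p ≥ α → fail to reject H₀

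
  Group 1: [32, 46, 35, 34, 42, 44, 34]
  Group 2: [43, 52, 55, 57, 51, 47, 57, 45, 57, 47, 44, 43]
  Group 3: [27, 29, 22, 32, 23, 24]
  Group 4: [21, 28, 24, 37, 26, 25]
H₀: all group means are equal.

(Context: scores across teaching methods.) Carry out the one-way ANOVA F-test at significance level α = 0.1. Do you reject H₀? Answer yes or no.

reject H₀: yes

Group means [38.14, 49.83, 26.17, 26.83], grand mean 38.161
SSB = Σnᵢ(x̄ᵢ−x̄)² = 3268.003; SSW = ΣΣ(x−x̄ᵢ)² = 772.190
MSB = 3268.003/3 = 1089.3344; MSW = 772.190/27 = 28.5996
F = MSB/MSW = 38.0891
df = (3, 27)
p-value (upper-tail) = 0.00000
At α=0.1: p < α → reject H₀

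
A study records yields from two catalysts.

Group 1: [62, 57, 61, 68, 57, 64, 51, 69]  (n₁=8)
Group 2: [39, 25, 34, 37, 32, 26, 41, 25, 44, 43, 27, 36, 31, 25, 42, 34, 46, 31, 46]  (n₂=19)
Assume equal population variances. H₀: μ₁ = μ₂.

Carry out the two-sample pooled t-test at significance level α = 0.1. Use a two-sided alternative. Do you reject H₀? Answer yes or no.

x̄₁=61.125, s₁=6.034, n₁=8
x̄₂=34.947, s₂=7.382, n₂=19
s_p² = [7·6.034² + 18·7.382²]/25 = 49.4329
SE = √(s_p²·(1/8+1/19)) = 2.9632
t = (61.125−34.947)/2.9632 = 8.8341
df = 25
p-value (two-sided) = 0.00000
At α=0.1: p < α → reject H₀

reject H₀: yes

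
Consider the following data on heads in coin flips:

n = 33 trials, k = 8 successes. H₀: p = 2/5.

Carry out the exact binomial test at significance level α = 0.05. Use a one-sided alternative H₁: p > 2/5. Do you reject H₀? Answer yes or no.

Exact binomial: n=33, k=8, p₀=2/5=0.4000
P(X≥8) from Σ C(n,i)·p₀^i·(1−p₀)^(n−i)
p-value (one-sided, H₁ greater) = 0.98145
At α=0.05: p ≥ α → fail to reject H₀

reject H₀: no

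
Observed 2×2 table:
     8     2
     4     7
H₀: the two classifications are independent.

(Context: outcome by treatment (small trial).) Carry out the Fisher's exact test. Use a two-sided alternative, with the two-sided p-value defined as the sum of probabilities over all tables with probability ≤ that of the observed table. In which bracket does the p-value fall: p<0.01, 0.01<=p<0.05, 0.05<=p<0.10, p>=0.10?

p-value bracket: 0.05<=p<0.10

Margins: r₁=10, r₂=11, c₁=12, c₂=9, n=21
p_obs = C(10,8)·C(11,4)/C(21,12); sum pmf over tables with pmf ≤ p_obs
p-value (two-sided) = 0.08050
→ bracket: 0.05<=p<0.10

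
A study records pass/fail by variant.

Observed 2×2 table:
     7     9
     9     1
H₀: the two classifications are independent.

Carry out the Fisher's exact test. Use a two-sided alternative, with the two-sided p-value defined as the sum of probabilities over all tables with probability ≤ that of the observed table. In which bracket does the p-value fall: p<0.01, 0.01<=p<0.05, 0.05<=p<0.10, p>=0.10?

Margins: r₁=16, r₂=10, c₁=16, c₂=10, n=26
p_obs = C(16,7)·C(10,9)/C(26,16); sum pmf over tables with pmf ≤ p_obs
p-value (two-sided) = 0.03674
→ bracket: 0.01<=p<0.05

p-value bracket: 0.01<=p<0.05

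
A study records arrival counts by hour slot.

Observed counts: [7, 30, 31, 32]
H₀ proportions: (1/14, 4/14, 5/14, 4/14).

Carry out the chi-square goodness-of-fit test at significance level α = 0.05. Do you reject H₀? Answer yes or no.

reject H₀: no

n = 100; E_i = n·p_i = [7.14, 28.57, 35.71, 28.57]
χ² = (7−7.14)²/7.14 + (30−28.57)²/28.57 + (31−35.71)²/35.71 + (32−28.57)²/28.57 = 1.1080
df = 3
p-value (upper-tail) = 0.77514
At α=0.05: p ≥ α → fail to reject H₀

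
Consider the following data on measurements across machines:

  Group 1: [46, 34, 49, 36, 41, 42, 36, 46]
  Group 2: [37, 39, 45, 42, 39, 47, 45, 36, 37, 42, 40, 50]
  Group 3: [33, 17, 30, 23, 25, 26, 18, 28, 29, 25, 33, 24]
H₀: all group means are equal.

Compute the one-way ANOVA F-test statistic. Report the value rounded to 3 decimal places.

Group means [41.25, 41.58, 25.92], grand mean 35.625
SSB = Σnᵢ(x̄ᵢ−x̄)² = 1810.167; SSW = ΣΣ(x−x̄ᵢ)² = 713.333
MSB = 1810.167/2 = 905.0833; MSW = 713.333/29 = 24.5977
F = MSB/MSW = 36.7954
df = (2, 29)

test statistic = 36.795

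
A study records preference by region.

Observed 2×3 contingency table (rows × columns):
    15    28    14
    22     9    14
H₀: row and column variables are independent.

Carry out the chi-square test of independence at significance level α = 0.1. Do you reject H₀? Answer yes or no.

reject H₀: yes

Row totals [57, 45], col totals [37, 37, 28], n=102
χ² = (15−20.68)²/20.68 + (28−20.68)²/20.68 + (14−15.65)²/15.65 + (22−16.32)²/16.32 + (9−16.32)²/16.32 + (14−12.35)²/12.35 = 9.8050
df = 2
p-value (upper-tail) = 0.00743
At α=0.1: p < α → reject H₀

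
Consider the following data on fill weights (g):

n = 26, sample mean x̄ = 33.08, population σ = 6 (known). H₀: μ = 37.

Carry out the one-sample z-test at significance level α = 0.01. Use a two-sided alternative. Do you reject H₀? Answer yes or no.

reject H₀: yes

SE = σ/√n = 6/√26 = 1.1767
z = (x̄−μ₀)/SE = (33.08−37)/1.1767 = -3.3314
p-value (two-sided) = 0.00086
At α=0.01: p < α → reject H₀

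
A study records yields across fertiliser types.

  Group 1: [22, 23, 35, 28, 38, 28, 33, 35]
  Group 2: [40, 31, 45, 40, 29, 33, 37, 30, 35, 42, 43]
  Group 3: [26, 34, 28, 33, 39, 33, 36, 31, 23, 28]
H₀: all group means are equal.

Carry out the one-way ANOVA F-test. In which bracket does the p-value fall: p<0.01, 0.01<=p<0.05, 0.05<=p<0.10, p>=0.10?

Group means [30.25, 36.82, 31.10], grand mean 33.034
SSB = Σnᵢ(x̄ᵢ−x̄)² = 256.929; SSW = ΣΣ(x−x̄ᵢ)² = 768.036
MSB = 256.929/2 = 128.4646; MSW = 768.036/26 = 29.5399
F = MSB/MSW = 4.3489
df = (2, 26)
p-value (upper-tail) = 0.02348
→ bracket: 0.01<=p<0.05

p-value bracket: 0.01<=p<0.05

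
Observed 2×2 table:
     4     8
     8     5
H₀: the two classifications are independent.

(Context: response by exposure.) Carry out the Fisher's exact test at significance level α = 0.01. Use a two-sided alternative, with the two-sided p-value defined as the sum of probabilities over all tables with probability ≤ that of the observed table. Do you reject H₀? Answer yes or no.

Margins: r₁=12, r₂=13, c₁=12, c₂=13, n=25
p_obs = C(12,4)·C(13,8)/C(25,12); sum pmf over tables with pmf ≤ p_obs
p-value (two-sided) = 0.23774
At α=0.01: p ≥ α → fail to reject H₀

reject H₀: no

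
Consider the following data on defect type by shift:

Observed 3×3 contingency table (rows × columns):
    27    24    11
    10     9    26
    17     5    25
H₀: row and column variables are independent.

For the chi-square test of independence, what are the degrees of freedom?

degrees of freedom = 4

df = (r−1)(c−1) = (3−1)·(3−1) = 4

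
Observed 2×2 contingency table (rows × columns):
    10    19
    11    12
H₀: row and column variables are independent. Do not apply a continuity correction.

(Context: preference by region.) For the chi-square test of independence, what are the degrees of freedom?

degrees of freedom = 1

df = (r−1)(c−1) = (2−1)·(2−1) = 1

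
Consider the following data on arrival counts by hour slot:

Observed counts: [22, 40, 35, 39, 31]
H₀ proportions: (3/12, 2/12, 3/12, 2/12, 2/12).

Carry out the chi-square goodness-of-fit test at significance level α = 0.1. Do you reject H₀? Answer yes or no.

reject H₀: yes

n = 167; E_i = n·p_i = [41.75, 27.83, 41.75, 27.83, 27.83]
χ² = (22−41.75)²/41.75 + (40−27.83)²/27.83 + (35−41.75)²/41.75 + (39−27.83)²/27.83 + (31−27.83)²/27.83 = 20.5928
df = 4
p-value (upper-tail) = 0.00038
At α=0.1: p < α → reject H₀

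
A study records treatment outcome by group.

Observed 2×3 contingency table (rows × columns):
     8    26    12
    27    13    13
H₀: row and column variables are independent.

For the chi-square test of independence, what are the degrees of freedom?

df = (r−1)(c−1) = (2−1)·(3−1) = 2

degrees of freedom = 2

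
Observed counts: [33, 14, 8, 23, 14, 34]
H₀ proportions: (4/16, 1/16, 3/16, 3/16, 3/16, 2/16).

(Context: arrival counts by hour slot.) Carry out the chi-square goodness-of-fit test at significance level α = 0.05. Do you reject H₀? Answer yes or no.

n = 126; E_i = n·p_i = [31.50, 7.88, 23.62, 23.62, 23.62, 15.75]
χ² = (33−31.50)²/31.50 + (14−7.88)²/7.88 + (8−23.62)²/23.62 + (23−23.62)²/23.62 + (14−23.62)²/23.62 + (34−15.75)²/15.75 = 40.2540
df = 5
p-value (upper-tail) = 0.00000
At α=0.05: p < α → reject H₀

reject H₀: yes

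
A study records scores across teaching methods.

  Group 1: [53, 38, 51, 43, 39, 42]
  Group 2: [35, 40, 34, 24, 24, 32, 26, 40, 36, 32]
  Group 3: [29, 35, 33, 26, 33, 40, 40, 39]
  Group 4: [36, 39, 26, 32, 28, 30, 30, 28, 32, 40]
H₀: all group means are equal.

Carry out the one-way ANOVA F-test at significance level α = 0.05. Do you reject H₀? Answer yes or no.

reject H₀: yes

Group means [44.33, 32.30, 34.38, 32.10], grand mean 34.853
SSB = Σnᵢ(x̄ᵢ−x̄)² = 682.056; SSW = ΣΣ(x−x̄ᵢ)² = 908.208
MSB = 682.056/3 = 227.3521; MSW = 908.208/30 = 30.2736
F = MSB/MSW = 7.5099
df = (3, 30)
p-value (upper-tail) = 0.00068
At α=0.05: p < α → reject H₀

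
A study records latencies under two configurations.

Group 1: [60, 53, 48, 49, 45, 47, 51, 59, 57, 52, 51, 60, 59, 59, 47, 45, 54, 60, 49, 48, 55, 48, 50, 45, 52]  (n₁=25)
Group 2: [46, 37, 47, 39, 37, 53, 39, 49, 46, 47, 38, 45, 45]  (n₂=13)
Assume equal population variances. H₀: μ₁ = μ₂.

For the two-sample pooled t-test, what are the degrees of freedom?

degrees of freedom = 36

df = n₁ + n₂ − 2 = 25 + 13 − 2 = 36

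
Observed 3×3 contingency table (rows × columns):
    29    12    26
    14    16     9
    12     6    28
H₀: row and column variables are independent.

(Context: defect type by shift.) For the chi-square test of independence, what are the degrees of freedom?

df = (r−1)(c−1) = (3−1)·(3−1) = 4

degrees of freedom = 4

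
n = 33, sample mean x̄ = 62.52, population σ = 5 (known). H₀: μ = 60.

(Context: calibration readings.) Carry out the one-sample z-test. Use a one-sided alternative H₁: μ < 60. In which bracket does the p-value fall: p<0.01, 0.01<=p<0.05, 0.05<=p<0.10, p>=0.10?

p-value bracket: p>=0.10

SE = σ/√n = 5/√33 = 0.8704
z = (x̄−μ₀)/SE = (62.52−60)/0.8704 = 2.8953
p-value (one-sided, H₁ less) = 0.99811
→ bracket: p>=0.10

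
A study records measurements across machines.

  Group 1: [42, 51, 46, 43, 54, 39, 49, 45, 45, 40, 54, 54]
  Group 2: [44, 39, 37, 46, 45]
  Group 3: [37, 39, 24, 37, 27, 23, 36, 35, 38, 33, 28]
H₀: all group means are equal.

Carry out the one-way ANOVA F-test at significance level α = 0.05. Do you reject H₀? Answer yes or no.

reject H₀: yes

Group means [46.83, 42.20, 32.45], grand mean 40.357
SSB = Σnᵢ(x̄ᵢ−x̄)² = 1207.235; SSW = ΣΣ(x−x̄ᵢ)² = 737.194
MSB = 1207.235/2 = 603.6173; MSW = 737.194/25 = 29.4878
F = MSB/MSW = 20.4701
df = (2, 25)
p-value (upper-tail) = 0.00001
At α=0.05: p < α → reject H₀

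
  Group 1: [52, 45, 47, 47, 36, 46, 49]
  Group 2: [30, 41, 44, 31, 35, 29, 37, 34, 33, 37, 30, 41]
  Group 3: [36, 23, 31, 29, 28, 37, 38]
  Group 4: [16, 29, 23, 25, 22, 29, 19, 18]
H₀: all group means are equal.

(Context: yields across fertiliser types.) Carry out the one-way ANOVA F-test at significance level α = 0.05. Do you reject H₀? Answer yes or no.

Group means [46.00, 35.17, 31.71, 22.62], grand mean 33.735
SSB = Σnᵢ(x̄ᵢ−x̄)² = 2093.647; SSW = ΣΣ(x−x̄ᵢ)² = 764.970
MSB = 2093.647/3 = 697.8825; MSW = 764.970/30 = 25.4990
F = MSB/MSW = 27.3690
df = (3, 30)
p-value (upper-tail) = 0.00000
At α=0.05: p < α → reject H₀

reject H₀: yes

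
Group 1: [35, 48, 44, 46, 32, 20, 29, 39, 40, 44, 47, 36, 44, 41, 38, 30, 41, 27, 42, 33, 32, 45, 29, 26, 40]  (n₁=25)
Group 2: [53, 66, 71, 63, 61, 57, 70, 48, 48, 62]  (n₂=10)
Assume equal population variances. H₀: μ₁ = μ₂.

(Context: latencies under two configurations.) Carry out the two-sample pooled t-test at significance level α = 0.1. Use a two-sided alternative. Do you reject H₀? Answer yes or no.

reject H₀: yes

x̄₁=37.120, s₁=7.502, n₁=25
x̄₂=59.900, s₂=8.279, n₂=10
s_p² = [24·7.502² + 9·8.279²]/33 = 59.6224
SE = √(s_p²·(1/25+1/10)) = 2.8891
t = (37.120−59.900)/2.8891 = -7.8847
df = 33
p-value (two-sided) = 0.00000
At α=0.1: p < α → reject H₀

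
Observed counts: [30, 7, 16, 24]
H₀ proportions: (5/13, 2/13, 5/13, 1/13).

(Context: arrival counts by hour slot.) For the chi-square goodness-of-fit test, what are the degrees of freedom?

df = k − 1 = 4 − 1 = 3

degrees of freedom = 3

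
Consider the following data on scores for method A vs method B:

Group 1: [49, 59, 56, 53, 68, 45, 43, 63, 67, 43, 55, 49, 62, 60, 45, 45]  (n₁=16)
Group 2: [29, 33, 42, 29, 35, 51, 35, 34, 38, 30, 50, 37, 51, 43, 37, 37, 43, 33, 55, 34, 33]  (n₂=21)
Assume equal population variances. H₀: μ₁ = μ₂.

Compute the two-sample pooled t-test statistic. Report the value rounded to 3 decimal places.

x̄₁=53.875, s₁=8.609, n₁=16
x̄₂=38.524, s₂=7.698, n₂=21
s_p² = [15·8.609² + 20·7.698²]/35 = 65.6282
SE = √(s_p²·(1/16+1/21)) = 2.6883
t = (53.875−38.524)/2.6883 = 5.7104
df = 35

test statistic = 5.710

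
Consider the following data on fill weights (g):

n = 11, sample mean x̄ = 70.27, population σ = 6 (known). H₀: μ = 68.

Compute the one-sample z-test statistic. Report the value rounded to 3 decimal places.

SE = σ/√n = 6/√11 = 1.8091
z = (x̄−μ₀)/SE = (70.27−68)/1.8091 = 1.2548

test statistic = 1.255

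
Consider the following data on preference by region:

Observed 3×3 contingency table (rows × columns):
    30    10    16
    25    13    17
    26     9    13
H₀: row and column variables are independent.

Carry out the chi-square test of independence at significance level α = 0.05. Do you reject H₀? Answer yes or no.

Row totals [56, 55, 48], col totals [81, 32, 46], n=159
χ² = (30−28.53)²/28.53 + (10−11.27)²/11.27 + (16−16.20)²/16.20 + (25−28.02)²/28.02 + (13−11.07)²/11.07 + (17−15.91)²/15.91 + (26−24.45)²/24.45 + (9−9.66)²/9.66 + (13−13.89)²/13.89 = 1.1578
df = 4
p-value (upper-tail) = 0.88500
At α=0.05: p ≥ α → fail to reject H₀

reject H₀: no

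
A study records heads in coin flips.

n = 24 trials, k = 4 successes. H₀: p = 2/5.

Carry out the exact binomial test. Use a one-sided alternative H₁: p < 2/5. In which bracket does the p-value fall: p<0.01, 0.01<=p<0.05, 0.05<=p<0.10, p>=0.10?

p-value bracket: 0.01<=p<0.05

Exact binomial: n=24, k=4, p₀=2/5=0.4000
P(X≤4) from Σ C(n,i)·p₀^i·(1−p₀)^(n−i)
p-value (one-sided, H₁ less) = 0.01345
→ bracket: 0.01<=p<0.05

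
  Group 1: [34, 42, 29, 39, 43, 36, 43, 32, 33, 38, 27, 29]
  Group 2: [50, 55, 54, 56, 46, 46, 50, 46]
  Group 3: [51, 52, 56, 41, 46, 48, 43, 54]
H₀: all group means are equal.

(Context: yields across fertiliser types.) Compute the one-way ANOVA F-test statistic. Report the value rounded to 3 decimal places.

test statistic = 25.930

Group means [35.42, 50.38, 48.88], grand mean 43.536
SSB = Σnᵢ(x̄ᵢ−x̄)² = 1393.298; SSW = ΣΣ(x−x̄ᵢ)² = 671.667
MSB = 1393.298/2 = 696.6488; MSW = 671.667/25 = 26.8667
F = MSB/MSW = 25.9299
df = (2, 25)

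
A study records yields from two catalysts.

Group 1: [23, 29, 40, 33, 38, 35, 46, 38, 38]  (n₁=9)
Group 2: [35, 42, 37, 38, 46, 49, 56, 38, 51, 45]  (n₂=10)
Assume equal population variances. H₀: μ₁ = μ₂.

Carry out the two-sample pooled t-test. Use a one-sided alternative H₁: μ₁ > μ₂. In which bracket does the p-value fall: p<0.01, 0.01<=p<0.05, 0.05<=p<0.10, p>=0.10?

p-value bracket: p>=0.10

x̄₁=35.556, s₁=6.654, n₁=9
x̄₂=43.700, s₂=6.897, n₂=10
s_p² = [8·6.654² + 9·6.897²]/17 = 46.0190
SE = √(s_p²·(1/9+1/10)) = 3.1169
t = (35.556−43.700)/3.1169 = -2.6130
df = 17
p-value (one-sided, H₁ greater) = 0.99091
→ bracket: p>=0.10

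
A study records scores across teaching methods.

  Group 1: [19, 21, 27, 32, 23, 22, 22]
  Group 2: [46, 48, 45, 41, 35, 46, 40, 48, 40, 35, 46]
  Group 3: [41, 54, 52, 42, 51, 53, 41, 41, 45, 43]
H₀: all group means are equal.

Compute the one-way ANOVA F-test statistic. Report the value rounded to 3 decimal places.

test statistic = 46.787

Group means [23.71, 42.73, 46.30], grand mean 39.250
SSB = Σnᵢ(x̄ᵢ−x̄)² = 2319.540; SSW = ΣΣ(x−x̄ᵢ)² = 619.710
MSB = 2319.540/2 = 1159.7698; MSW = 619.710/25 = 24.7884
F = MSB/MSW = 46.7868
df = (2, 25)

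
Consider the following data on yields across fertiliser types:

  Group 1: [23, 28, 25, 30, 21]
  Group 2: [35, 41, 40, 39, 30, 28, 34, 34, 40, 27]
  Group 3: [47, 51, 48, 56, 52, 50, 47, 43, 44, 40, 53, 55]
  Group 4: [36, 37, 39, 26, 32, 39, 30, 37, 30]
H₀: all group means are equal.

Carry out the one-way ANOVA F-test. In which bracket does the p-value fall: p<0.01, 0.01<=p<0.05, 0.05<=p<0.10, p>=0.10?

Group means [25.40, 34.80, 48.83, 34.00], grand mean 37.972
SSB = Σnᵢ(x̄ᵢ−x̄)² = 2448.506; SSW = ΣΣ(x−x̄ᵢ)² = 732.467
MSB = 2448.506/3 = 816.1685; MSW = 732.467/32 = 22.8896
F = MSB/MSW = 35.6568
df = (3, 32)
p-value (upper-tail) = 0.00000
→ bracket: p<0.01

p-value bracket: p<0.01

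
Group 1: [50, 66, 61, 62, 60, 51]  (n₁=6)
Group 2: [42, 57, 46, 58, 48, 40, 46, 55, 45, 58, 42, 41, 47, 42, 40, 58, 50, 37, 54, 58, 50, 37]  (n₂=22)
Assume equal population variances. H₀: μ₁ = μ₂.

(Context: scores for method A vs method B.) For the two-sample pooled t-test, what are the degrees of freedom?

df = n₁ + n₂ − 2 = 6 + 22 − 2 = 26

degrees of freedom = 26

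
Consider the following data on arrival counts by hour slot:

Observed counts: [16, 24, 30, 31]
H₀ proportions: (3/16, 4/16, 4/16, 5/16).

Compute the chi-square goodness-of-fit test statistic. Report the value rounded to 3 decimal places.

test statistic = 1.421

n = 101; E_i = n·p_i = [18.94, 25.25, 25.25, 31.56]
χ² = (16−18.94)²/18.94 + (24−25.25)²/25.25 + (30−25.25)²/25.25 + (31−31.56)²/31.56 = 1.4211
df = 3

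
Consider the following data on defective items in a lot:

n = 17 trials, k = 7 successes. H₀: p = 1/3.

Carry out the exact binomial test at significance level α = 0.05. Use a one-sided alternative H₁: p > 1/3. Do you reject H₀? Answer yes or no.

reject H₀: no

Exact binomial: n=17, k=7, p₀=1/3=0.3333
P(X≥7) from Σ C(n,i)·p₀^i·(1−p₀)^(n−i)
p-value (one-sided, H₁ greater) = 0.32607
At α=0.05: p ≥ α → fail to reject H₀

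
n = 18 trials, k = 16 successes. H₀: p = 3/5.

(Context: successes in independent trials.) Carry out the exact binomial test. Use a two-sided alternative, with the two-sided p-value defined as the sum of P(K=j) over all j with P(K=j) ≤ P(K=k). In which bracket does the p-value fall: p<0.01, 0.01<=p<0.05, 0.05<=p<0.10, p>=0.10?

Exact binomial: n=18, k=16, p₀=3/5=0.6000
P(X=j) = C(n,j)·p₀^j·(1−p₀)^(n−j); p = Σ P(X=j) over j with P(X=j) ≤ P(X=16)
p-value (two-sided) = 0.01398
→ bracket: 0.01<=p<0.05

p-value bracket: 0.01<=p<0.05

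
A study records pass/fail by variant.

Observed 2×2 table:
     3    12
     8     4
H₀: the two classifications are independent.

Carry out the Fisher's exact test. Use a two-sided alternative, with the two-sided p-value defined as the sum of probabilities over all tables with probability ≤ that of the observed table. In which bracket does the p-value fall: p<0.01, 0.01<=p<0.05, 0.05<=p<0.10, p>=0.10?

Margins: r₁=15, r₂=12, c₁=11, c₂=16, n=27
p_obs = C(15,3)·C(12,8)/C(27,11); sum pmf over tables with pmf ≤ p_obs
p-value (two-sided) = 0.02199
→ bracket: 0.01<=p<0.05

p-value bracket: 0.01<=p<0.05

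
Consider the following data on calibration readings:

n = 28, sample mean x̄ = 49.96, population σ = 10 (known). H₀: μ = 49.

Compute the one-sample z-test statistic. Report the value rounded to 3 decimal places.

SE = σ/√n = 10/√28 = 1.8898
z = (x̄−μ₀)/SE = (49.96−49)/1.8898 = 0.5080

test statistic = 0.508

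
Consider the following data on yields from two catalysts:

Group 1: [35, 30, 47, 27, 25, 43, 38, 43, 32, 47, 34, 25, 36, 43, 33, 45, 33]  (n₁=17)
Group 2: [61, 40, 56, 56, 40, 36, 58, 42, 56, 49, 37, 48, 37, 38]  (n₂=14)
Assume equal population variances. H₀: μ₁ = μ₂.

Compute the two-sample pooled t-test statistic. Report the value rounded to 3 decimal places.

x̄₁=36.235, s₁=7.378, n₁=17
x̄₂=46.714, s₂=9.152, n₂=14
s_p² = [16·7.378² + 13·9.152²]/29 = 67.5833
SE = √(s_p²·(1/17+1/14)) = 2.9670
t = (36.235−46.714)/2.9670 = -3.5319
df = 29

test statistic = -3.532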